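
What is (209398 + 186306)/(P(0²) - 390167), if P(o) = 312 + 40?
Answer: -395704/389815 ≈ -1.0151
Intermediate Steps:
P(o) = 352
(209398 + 186306)/(P(0²) - 390167) = (209398 + 186306)/(352 - 390167) = 395704/(-389815) = 395704*(-1/389815) = -395704/389815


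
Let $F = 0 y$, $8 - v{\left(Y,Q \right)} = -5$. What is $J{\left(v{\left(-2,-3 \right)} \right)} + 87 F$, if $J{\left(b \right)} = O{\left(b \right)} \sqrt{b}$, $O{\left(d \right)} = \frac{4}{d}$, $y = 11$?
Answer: $\frac{4 \sqrt{13}}{13} \approx 1.1094$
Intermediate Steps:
$v{\left(Y,Q \right)} = 13$ ($v{\left(Y,Q \right)} = 8 - -5 = 8 + 5 = 13$)
$J{\left(b \right)} = \frac{4}{\sqrt{b}}$ ($J{\left(b \right)} = \frac{4}{b} \sqrt{b} = \frac{4}{\sqrt{b}}$)
$F = 0$ ($F = 0 \cdot 11 = 0$)
$J{\left(v{\left(-2,-3 \right)} \right)} + 87 F = \frac{4}{\sqrt{13}} + 87 \cdot 0 = 4 \frac{\sqrt{13}}{13} + 0 = \frac{4 \sqrt{13}}{13} + 0 = \frac{4 \sqrt{13}}{13}$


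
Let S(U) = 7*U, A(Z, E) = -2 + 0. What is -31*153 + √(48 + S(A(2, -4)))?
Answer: -4743 + √34 ≈ -4737.2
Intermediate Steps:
A(Z, E) = -2
-31*153 + √(48 + S(A(2, -4))) = -31*153 + √(48 + 7*(-2)) = -4743 + √(48 - 14) = -4743 + √34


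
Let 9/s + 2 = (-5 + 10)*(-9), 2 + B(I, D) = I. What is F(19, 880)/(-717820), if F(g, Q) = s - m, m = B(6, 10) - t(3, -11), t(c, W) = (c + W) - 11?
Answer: 109/3373754 ≈ 3.2308e-5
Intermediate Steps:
B(I, D) = -2 + I
t(c, W) = -11 + W + c (t(c, W) = (W + c) - 11 = -11 + W + c)
m = 23 (m = (-2 + 6) - (-11 - 11 + 3) = 4 - 1*(-19) = 4 + 19 = 23)
s = -9/47 (s = 9/(-2 + (-5 + 10)*(-9)) = 9/(-2 + 5*(-9)) = 9/(-2 - 45) = 9/(-47) = 9*(-1/47) = -9/47 ≈ -0.19149)
F(g, Q) = -1090/47 (F(g, Q) = -9/47 - 1*23 = -9/47 - 23 = -1090/47)
F(19, 880)/(-717820) = -1090/47/(-717820) = -1090/47*(-1/717820) = 109/3373754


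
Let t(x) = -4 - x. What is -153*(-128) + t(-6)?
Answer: 19586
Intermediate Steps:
-153*(-128) + t(-6) = -153*(-128) + (-4 - 1*(-6)) = 19584 + (-4 + 6) = 19584 + 2 = 19586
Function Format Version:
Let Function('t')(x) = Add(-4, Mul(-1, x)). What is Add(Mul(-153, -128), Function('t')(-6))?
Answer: 19586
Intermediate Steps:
Add(Mul(-153, -128), Function('t')(-6)) = Add(Mul(-153, -128), Add(-4, Mul(-1, -6))) = Add(19584, Add(-4, 6)) = Add(19584, 2) = 19586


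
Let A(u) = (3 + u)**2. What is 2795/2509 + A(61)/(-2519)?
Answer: -248943/486167 ≈ -0.51205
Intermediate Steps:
2795/2509 + A(61)/(-2519) = 2795/2509 + (3 + 61)**2/(-2519) = 2795*(1/2509) + 64**2*(-1/2519) = 215/193 + 4096*(-1/2519) = 215/193 - 4096/2519 = -248943/486167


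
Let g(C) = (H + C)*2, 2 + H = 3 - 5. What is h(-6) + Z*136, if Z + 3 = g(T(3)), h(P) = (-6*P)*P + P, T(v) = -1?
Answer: -1990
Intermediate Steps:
H = -4 (H = -2 + (3 - 5) = -2 - 2 = -4)
h(P) = P - 6*P² (h(P) = -6*P² + P = P - 6*P²)
g(C) = -8 + 2*C (g(C) = (-4 + C)*2 = -8 + 2*C)
Z = -13 (Z = -3 + (-8 + 2*(-1)) = -3 + (-8 - 2) = -3 - 10 = -13)
h(-6) + Z*136 = -6*(1 - 6*(-6)) - 13*136 = -6*(1 + 36) - 1768 = -6*37 - 1768 = -222 - 1768 = -1990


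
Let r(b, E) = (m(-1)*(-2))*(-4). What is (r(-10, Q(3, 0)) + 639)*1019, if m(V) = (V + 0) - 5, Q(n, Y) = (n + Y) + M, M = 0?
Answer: 602229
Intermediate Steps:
Q(n, Y) = Y + n (Q(n, Y) = (n + Y) + 0 = (Y + n) + 0 = Y + n)
m(V) = -5 + V (m(V) = V - 5 = -5 + V)
r(b, E) = -48 (r(b, E) = ((-5 - 1)*(-2))*(-4) = -6*(-2)*(-4) = 12*(-4) = -48)
(r(-10, Q(3, 0)) + 639)*1019 = (-48 + 639)*1019 = 591*1019 = 602229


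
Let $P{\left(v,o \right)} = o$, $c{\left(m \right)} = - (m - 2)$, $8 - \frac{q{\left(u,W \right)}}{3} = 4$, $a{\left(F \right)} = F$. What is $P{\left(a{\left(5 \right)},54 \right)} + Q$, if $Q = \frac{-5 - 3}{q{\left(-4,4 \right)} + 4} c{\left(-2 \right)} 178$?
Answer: $-302$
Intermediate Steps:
$q{\left(u,W \right)} = 12$ ($q{\left(u,W \right)} = 24 - 12 = 12$)
$c{\left(m \right)} = 2 - m$ ($c{\left(m \right)} = - (-2 + m) = 2 - m$)
$Q = -356$ ($Q = \frac{-5 - 3}{12 + 4} \left(2 - -2\right) 178 = - \frac{8}{16} \left(2 + 2\right) 178 = \left(-8\right) \frac{1}{16} \cdot 4 \cdot 178 = \left(- \frac{1}{2}\right) 4 \cdot 178 = \left(-2\right) 178 = -356$)
$P{\left(a{\left(5 \right)},54 \right)} + Q = 54 - 356 = -302$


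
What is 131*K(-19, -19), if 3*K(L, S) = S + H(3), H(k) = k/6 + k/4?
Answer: -9301/12 ≈ -775.08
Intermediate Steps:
H(k) = 5*k/12 (H(k) = k*(⅙) + k*(¼) = k/6 + k/4 = 5*k/12)
K(L, S) = 5/12 + S/3 (K(L, S) = (S + (5/12)*3)/3 = (S + 5/4)/3 = (5/4 + S)/3 = 5/12 + S/3)
131*K(-19, -19) = 131*(5/12 + (⅓)*(-19)) = 131*(5/12 - 19/3) = 131*(-71/12) = -9301/12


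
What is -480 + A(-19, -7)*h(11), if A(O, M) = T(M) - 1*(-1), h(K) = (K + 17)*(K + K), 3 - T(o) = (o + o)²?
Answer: -118752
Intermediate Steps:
T(o) = 3 - 4*o² (T(o) = 3 - (o + o)² = 3 - (2*o)² = 3 - 4*o²)
h(K) = 2*K*(17 + K) (h(K) = (17 + K)*(2*K) = 2*K*(17 + K))
A(O, M) = 4 - 4*M² (A(O, M) = (3 - 4*M²) - 1*(-1) = (3 - 4*M²) + 1 = 4 - 4*M²)
-480 + A(-19, -7)*h(11) = -480 + (4 - 4*(-7)²)*(2*11*(17 + 11)) = -480 + (4 - 4*49)*(2*11*28) = -480 + (4 - 196)*616 = -480 - 192*616 = -480 - 118272 = -118752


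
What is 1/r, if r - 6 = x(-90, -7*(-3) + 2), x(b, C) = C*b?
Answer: -1/2064 ≈ -0.00048450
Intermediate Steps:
r = -2064 (r = 6 + (-7*(-3) + 2)*(-90) = 6 + (21 + 2)*(-90) = 6 + 23*(-90) = 6 - 2070 = -2064)
1/r = 1/(-2064) = -1/2064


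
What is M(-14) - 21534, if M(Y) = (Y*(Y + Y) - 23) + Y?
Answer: -21179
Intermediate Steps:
M(Y) = -23 + Y + 2*Y**2 (M(Y) = (Y*(2*Y) - 23) + Y = (2*Y**2 - 23) + Y = (-23 + 2*Y**2) + Y = -23 + Y + 2*Y**2)
M(-14) - 21534 = (-23 - 14 + 2*(-14)**2) - 21534 = (-23 - 14 + 2*196) - 21534 = (-23 - 14 + 392) - 21534 = 355 - 21534 = -21179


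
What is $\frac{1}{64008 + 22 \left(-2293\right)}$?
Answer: $\frac{1}{13562} \approx 7.3735 \cdot 10^{-5}$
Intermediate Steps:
$\frac{1}{64008 + 22 \left(-2293\right)} = \frac{1}{64008 - 50446} = \frac{1}{13562}$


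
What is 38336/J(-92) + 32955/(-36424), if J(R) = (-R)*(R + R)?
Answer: -61069147/19268296 ≈ -3.1694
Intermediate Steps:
J(R) = -2*R² (J(R) = (-R)*(2*R) = -2*R²)
38336/J(-92) + 32955/(-36424) = 38336/((-2*(-92)²)) + 32955/(-36424) = 38336/((-2*8464)) + 32955*(-1/36424) = 38336/(-16928) - 32955/36424 = 38336*(-1/16928) - 32955/36424 = -1198/529 - 32955/36424 = -61069147/19268296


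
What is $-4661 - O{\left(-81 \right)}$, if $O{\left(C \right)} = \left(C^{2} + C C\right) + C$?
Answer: $-17702$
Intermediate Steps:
$O{\left(C \right)} = C + 2 C^{2}$ ($O{\left(C \right)} = \left(C^{2} + C^{2}\right) + C = 2 C^{2} + C = C + 2 C^{2}$)
$-4661 - O{\left(-81 \right)} = -4661 - - 81 \left(1 + 2 \left(-81\right)\right) = -4661 - - 81 \left(1 - 162\right) = -4661 - \left(-81\right) \left(-161\right) = -4661 - 13041 = -17702$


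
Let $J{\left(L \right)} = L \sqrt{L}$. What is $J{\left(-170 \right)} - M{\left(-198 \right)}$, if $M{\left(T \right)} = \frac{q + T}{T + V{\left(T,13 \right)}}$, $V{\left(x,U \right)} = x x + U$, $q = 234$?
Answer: $- \frac{36}{39019} - 170 i \sqrt{170} \approx -0.00092263 - 2216.5 i$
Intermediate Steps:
$V{\left(x,U \right)} = U + x^{2}$ ($V{\left(x,U \right)} = x^{2} + U = U + x^{2}$)
$M{\left(T \right)} = \frac{234 + T}{13 + T + T^{2}}$ ($M{\left(T \right)} = \frac{234 + T}{T + \left(13 + T^{2}\right)} = \frac{234 + T}{13 + T + T^{2}}$)
$J{\left(L \right)} = L^{\frac{3}{2}}$
$J{\left(-170 \right)} - M{\left(-198 \right)} = \left(-170\right)^{\frac{3}{2}} - \frac{234 - 198}{13 - 198 + \left(-198\right)^{2}} = - 170 i \sqrt{170} - \frac{1}{13 - 198 + 39204} \cdot 36 = - 170 i \sqrt{170} - \frac{1}{39019} \cdot 36 = - 170 i \sqrt{170} - \frac{36}{39019} = - \frac{36}{39019} - 170 i \sqrt{170}$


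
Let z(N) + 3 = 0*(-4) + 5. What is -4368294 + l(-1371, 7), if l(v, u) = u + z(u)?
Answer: -4368285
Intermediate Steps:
z(N) = 2 (z(N) = -3 + (0*(-4) + 5) = -3 + (0 + 5) = -3 + 5 = 2)
l(v, u) = 2 + u (l(v, u) = u + 2 = 2 + u)
-4368294 + l(-1371, 7) = -4368294 + (2 + 7) = -4368294 + 9 = -4368285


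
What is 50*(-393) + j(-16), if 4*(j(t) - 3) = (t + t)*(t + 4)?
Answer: -19551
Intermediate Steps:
j(t) = 3 + t*(4 + t)/2 (j(t) = 3 + ((t + t)*(t + 4))/4 = 3 + ((2*t)*(4 + t))/4 = 3 + (2*t*(4 + t))/4 = 3 + t*(4 + t)/2)
50*(-393) + j(-16) = 50*(-393) + (3 + (½)*(-16)² + 2*(-16)) = -19650 + (3 + (½)*256 - 32) = -19650 + (3 + 128 - 32) = -19650 + 99 = -19551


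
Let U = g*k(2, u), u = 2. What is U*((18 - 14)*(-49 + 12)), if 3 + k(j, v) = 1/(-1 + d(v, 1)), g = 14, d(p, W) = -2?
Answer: 20720/3 ≈ 6906.7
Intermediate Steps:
k(j, v) = -10/3 (k(j, v) = -3 + 1/(-1 - 2) = -3 + 1/(-3) = -3 - 1/3 = -10/3)
U = -140/3 (U = 14*(-10/3) = -140/3 ≈ -46.667)
U*((18 - 14)*(-49 + 12)) = -140*(18 - 14)*(-49 + 12)/3 = -560*(-37)/3 = -140/3*(-148) = 20720/3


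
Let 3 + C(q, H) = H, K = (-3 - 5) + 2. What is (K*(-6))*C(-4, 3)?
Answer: 0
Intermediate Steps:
K = -6 (K = -8 + 2 = -6)
C(q, H) = -3 + H
(K*(-6))*C(-4, 3) = (-6*(-6))*(-3 + 3) = 36*0 = 0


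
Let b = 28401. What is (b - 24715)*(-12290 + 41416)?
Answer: 107358436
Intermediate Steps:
(b - 24715)*(-12290 + 41416) = (28401 - 24715)*(-12290 + 41416) = 3686*29126 = 107358436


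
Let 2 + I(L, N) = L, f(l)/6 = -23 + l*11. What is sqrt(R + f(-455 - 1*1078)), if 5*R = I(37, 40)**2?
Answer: I*sqrt(101071) ≈ 317.92*I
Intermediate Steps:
f(l) = -138 + 66*l (f(l) = 6*(-23 + l*11) = 6*(-23 + 11*l) = -138 + 66*l)
I(L, N) = -2 + L
R = 245 (R = (-2 + 37)**2/5 = (1/5)*35**2 = (1/5)*1225 = 245)
sqrt(R + f(-455 - 1*1078)) = sqrt(245 + (-138 + 66*(-455 - 1*1078))) = sqrt(245 + (-138 + 66*(-455 - 1078))) = sqrt(245 + (-138 + 66*(-1533))) = sqrt(245 + (-138 - 101178)) = sqrt(245 - 101316) = sqrt(-101071) = I*sqrt(101071)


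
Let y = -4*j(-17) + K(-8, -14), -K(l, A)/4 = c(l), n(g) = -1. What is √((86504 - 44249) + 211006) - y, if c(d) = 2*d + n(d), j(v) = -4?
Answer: -84 + √253261 ≈ 419.25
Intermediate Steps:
c(d) = -1 + 2*d (c(d) = 2*d - 1 = -1 + 2*d)
K(l, A) = 4 - 8*l (K(l, A) = -4*(-1 + 2*l) = 4 - 8*l)
y = 84 (y = -4*(-4) + (4 - 8*(-8)) = 16 + (4 + 64) = 16 + 68 = 84)
√((86504 - 44249) + 211006) - y = √((86504 - 44249) + 211006) - 1*84 = √(42255 + 211006) - 84 = √253261 - 84 = -84 + √253261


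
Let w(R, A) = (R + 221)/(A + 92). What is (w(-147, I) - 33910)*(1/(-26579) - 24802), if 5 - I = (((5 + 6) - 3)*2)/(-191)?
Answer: 138166295080937188/164284799 ≈ 8.4102e+8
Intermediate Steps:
I = 971/191 (I = 5 - ((5 + 6) - 3)*2/(-191) = 5 - (11 - 3)*2*(-1)/191 = 5 - 8*2*(-1)/191 = 5 - 16*(-1)/191 = 5 - 1*(-16/191) = 5 + 16/191 = 971/191 ≈ 5.0838)
w(R, A) = (221 + R)/(92 + A)
(w(-147, I) - 33910)*(1/(-26579) - 24802) = ((221 - 147)/(92 + 971/191) - 33910)*(1/(-26579) - 24802) = (74/(18543/191) - 33910)*(-1/26579 - 24802) = ((191/18543)*74 - 33910)*(-659212359/26579) = (14134/18543 - 33910)*(-659212359/26579) = -628778996/18543*(-659212359/26579) = 138166295080937188/164284799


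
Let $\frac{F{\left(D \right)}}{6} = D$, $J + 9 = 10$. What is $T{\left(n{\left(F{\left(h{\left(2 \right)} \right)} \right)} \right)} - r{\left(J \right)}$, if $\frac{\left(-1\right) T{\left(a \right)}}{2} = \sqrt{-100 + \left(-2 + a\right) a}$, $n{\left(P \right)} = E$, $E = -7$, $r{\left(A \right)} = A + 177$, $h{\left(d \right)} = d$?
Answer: $-178 - 2 i \sqrt{37} \approx -178.0 - 12.166 i$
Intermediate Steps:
$J = 1$ ($J = -9 + 10 = 1$)
$F{\left(D \right)} = 6 D$
$r{\left(A \right)} = 177 + A$
$n{\left(P \right)} = -7$
$T{\left(a \right)} = - 2 \sqrt{-100 + a \left(-2 + a\right)}$ ($T{\left(a \right)} = - 2 \sqrt{-100 + \left(-2 + a\right) a} = - 2 \sqrt{-100 + a \left(-2 + a\right)}$)
$T{\left(n{\left(F{\left(h{\left(2 \right)} \right)} \right)} \right)} - r{\left(J \right)} = - 2 \sqrt{-100 + \left(-7\right)^{2} - -14} - \left(177 + 1\right) = - 2 \sqrt{-100 + 49 + 14} - 178 = - 2 \sqrt{-37} - 178 = - 2 i \sqrt{37} - 178 = -178 - 2 i \sqrt{37}$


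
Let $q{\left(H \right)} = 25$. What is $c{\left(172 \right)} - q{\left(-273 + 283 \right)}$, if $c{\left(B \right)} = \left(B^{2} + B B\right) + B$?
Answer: $59315$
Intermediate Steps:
$c{\left(B \right)} = B + 2 B^{2}$ ($c{\left(B \right)} = \left(B^{2} + B^{2}\right) + B = 2 B^{2} + B = B + 2 B^{2}$)
$c{\left(172 \right)} - q{\left(-273 + 283 \right)} = 172 \left(1 + 2 \cdot 172\right) - 25 = 172 \left(1 + 344\right) - 25 = 172 \cdot 345 - 25 = 59340 - 25 = 59315$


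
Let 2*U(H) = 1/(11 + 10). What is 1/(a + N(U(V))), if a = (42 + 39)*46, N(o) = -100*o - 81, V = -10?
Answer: 21/76495 ≈ 0.00027453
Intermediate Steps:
U(H) = 1/42 (U(H) = 1/(2*(11 + 10)) = (½)/21 = (½)*(1/21) = 1/42)
N(o) = -81 - 100*o
a = 3726 (a = 81*46 = 3726)
1/(a + N(U(V))) = 1/(3726 + (-81 - 100*1/42)) = 1/(3726 + (-81 - 50/21)) = 1/(3726 - 1751/21) = 1/(76495/21) = 21/76495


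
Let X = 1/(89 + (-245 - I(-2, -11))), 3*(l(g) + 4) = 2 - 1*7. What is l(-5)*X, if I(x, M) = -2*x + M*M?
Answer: 17/843 ≈ 0.020166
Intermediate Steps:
I(x, M) = M² - 2*x (I(x, M) = -2*x + M² = M² - 2*x)
l(g) = -17/3 (l(g) = -4 + (2 - 1*7)/3 = -4 + (2 - 7)/3 = -4 + (⅓)*(-5) = -4 - 5/3 = -17/3)
X = -1/281 (X = 1/(89 + (-245 - ((-11)² - 2*(-2)))) = 1/(89 + (-245 - (121 + 4))) = 1/(89 + (-245 - 1*125)) = 1/(89 + (-245 - 125)) = 1/(89 - 370) = 1/(-281) = -1/281 ≈ -0.0035587)
l(-5)*X = -17/3*(-1/281) = 17/843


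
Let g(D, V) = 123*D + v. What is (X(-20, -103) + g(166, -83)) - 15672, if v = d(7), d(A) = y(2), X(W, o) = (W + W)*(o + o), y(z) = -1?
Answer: 12985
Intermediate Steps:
X(W, o) = 4*W*o (X(W, o) = (2*W)*(2*o) = 4*W*o)
d(A) = -1
v = -1
g(D, V) = -1 + 123*D (g(D, V) = 123*D - 1 = -1 + 123*D)
(X(-20, -103) + g(166, -83)) - 15672 = (4*(-20)*(-103) + (-1 + 123*166)) - 15672 = (8240 + (-1 + 20418)) - 15672 = (8240 + 20417) - 15672 = 28657 - 15672 = 12985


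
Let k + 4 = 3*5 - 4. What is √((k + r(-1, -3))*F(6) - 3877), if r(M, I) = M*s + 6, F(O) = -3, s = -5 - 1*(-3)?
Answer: I*√3922 ≈ 62.626*I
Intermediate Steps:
s = -2 (s = -5 + 3 = -2)
r(M, I) = 6 - 2*M (r(M, I) = M*(-2) + 6 = -2*M + 6 = 6 - 2*M)
k = 7 (k = -4 + (3*5 - 4) = -4 + (15 - 4) = -4 + 11 = 7)
√((k + r(-1, -3))*F(6) - 3877) = √((7 + (6 - 2*(-1)))*(-3) - 3877) = √((7 + (6 + 2))*(-3) - 3877) = √((7 + 8)*(-3) - 3877) = √(15*(-3) - 3877) = √(-45 - 3877) = √(-3922) = I*√3922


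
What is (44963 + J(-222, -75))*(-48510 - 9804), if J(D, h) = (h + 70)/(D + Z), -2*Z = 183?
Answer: -547992422218/209 ≈ -2.6220e+9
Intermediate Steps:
Z = -183/2 (Z = -½*183 = -183/2 ≈ -91.500)
J(D, h) = (70 + h)/(-183/2 + D) (J(D, h) = (h + 70)/(D - 183/2) = (70 + h)/(-183/2 + D))
(44963 + J(-222, -75))*(-48510 - 9804) = (44963 + 2*(70 - 75)/(-183 + 2*(-222)))*(-48510 - 9804) = (44963 + 2*(-5)/(-183 - 444))*(-58314) = (44963 + 2*(-5)/(-627))*(-58314) = (44963 + 2*(-1/627)*(-5))*(-58314) = (44963 + 10/627)*(-58314) = (28191811/627)*(-58314) = -547992422218/209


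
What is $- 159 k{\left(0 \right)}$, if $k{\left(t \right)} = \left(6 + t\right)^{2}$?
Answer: $-5724$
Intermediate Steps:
$- 159 k{\left(0 \right)} = - 159 \left(6 + 0\right)^{2} = - 159 \cdot 6^{2} = \left(-159\right) 36 = -5724$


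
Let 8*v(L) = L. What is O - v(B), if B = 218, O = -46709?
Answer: -186945/4 ≈ -46736.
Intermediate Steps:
v(L) = L/8
O - v(B) = -46709 - 218/8 = -46709 - 1*109/4 = -46709 - 109/4 = -186945/4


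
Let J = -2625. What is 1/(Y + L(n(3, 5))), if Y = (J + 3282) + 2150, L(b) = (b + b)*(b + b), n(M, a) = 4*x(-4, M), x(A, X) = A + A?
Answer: 1/6903 ≈ 0.00014486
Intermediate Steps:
x(A, X) = 2*A
n(M, a) = -32 (n(M, a) = 4*(2*(-4)) = 4*(-8) = -32)
L(b) = 4*b² (L(b) = (2*b)*(2*b) = 4*b²)
Y = 2807 (Y = (-2625 + 3282) + 2150 = 657 + 2150 = 2807)
1/(Y + L(n(3, 5))) = 1/(2807 + 4*(-32)²) = 1/(2807 + 4*1024) = 1/(2807 + 4096) = 1/6903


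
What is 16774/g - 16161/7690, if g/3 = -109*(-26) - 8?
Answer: -4010449/32597910 ≈ -0.12303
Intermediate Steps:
g = 8478 (g = 3*(-109*(-26) - 8) = 3*(2834 - 8) = 3*2826 = 8478)
16774/g - 16161/7690 = 16774/8478 - 16161/7690 = 16774*(1/8478) - 16161*1/7690 = 8387/4239 - 16161/7690 = -4010449/32597910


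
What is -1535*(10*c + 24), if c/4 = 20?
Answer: -1264840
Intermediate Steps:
c = 80 (c = 4*20 = 80)
-1535*(10*c + 24) = -1535*(10*80 + 24) = -1535*(800 + 24) = -1535*824 = -1264840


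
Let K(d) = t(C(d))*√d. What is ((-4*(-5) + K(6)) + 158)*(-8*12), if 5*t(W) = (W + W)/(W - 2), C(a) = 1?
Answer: -17088 + 192*√6/5 ≈ -16994.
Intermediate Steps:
t(W) = 2*W/(5*(-2 + W)) (t(W) = ((W + W)/(W - 2))/5 = ((2*W)/(-2 + W))/5 = (2*W/(-2 + W))/5 = 2*W/(5*(-2 + W)))
K(d) = -2*√d/5 (K(d) = ((⅖)*1/(-2 + 1))*√d = ((⅖)*1/(-1))*√d = ((⅖)*1*(-1))*√d = -2*√d/5)
((-4*(-5) + K(6)) + 158)*(-8*12) = ((-4*(-5) - 2*√6/5) + 158)*(-8*12) = ((20 - 2*√6/5) + 158)*(-96) = (178 - 2*√6/5)*(-96) = -17088 + 192*√6/5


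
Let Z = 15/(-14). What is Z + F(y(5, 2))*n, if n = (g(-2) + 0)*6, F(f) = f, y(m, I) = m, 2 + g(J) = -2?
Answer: -1695/14 ≈ -121.07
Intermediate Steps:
g(J) = -4 (g(J) = -2 - 2 = -4)
Z = -15/14 (Z = 15*(-1/14) = -15/14 ≈ -1.0714)
n = -24 (n = (-4 + 0)*6 = -4*6 = -24)
Z + F(y(5, 2))*n = -15/14 + 5*(-24) = -15/14 - 120 = -1695/14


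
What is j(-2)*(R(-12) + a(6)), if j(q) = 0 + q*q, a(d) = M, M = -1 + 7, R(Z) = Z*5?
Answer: -216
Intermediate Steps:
R(Z) = 5*Z
M = 6
a(d) = 6
j(q) = q² (j(q) = 0 + q² = q²)
j(-2)*(R(-12) + a(6)) = (-2)²*(5*(-12) + 6) = 4*(-60 + 6) = 4*(-54) = -216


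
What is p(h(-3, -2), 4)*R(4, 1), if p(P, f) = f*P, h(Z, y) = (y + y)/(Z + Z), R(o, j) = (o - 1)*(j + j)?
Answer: 16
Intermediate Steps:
R(o, j) = 2*j*(-1 + o) (R(o, j) = (-1 + o)*(2*j) = 2*j*(-1 + o))
h(Z, y) = y/Z (h(Z, y) = (2*y)/((2*Z)) = (2*y)*(1/(2*Z)) = y/Z)
p(P, f) = P*f
p(h(-3, -2), 4)*R(4, 1) = (-2/(-3)*4)*(2*1*(-1 + 4)) = (-2*(-⅓)*4)*(2*1*3) = ((⅔)*4)*6 = (8/3)*6 = 16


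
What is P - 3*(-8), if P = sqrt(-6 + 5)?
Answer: 24 + I ≈ 24.0 + 1.0*I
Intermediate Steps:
P = I (P = sqrt(-1) = I ≈ 1.0*I)
P - 3*(-8) = I - 3*(-8) = I + 24 = 24 + I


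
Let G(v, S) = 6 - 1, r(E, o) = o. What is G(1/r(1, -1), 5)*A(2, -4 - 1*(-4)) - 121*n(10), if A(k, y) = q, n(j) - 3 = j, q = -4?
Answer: -1593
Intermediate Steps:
n(j) = 3 + j
A(k, y) = -4
G(v, S) = 5
G(1/r(1, -1), 5)*A(2, -4 - 1*(-4)) - 121*n(10) = 5*(-4) - 121*(3 + 10) = -20 - 121*13 = -20 - 1573 = -1593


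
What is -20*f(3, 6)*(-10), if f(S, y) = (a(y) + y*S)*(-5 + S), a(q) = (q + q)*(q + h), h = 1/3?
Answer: -37600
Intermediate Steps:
h = 1/3 (h = 1*(1/3) = 1/3 ≈ 0.33333)
a(q) = 2*q*(1/3 + q) (a(q) = (q + q)*(q + 1/3) = (2*q)*(1/3 + q) = 2*q*(1/3 + q))
f(S, y) = (-5 + S)*(S*y + 2*y*(1 + 3*y)/3) (f(S, y) = (2*y*(1 + 3*y)/3 + y*S)*(-5 + S) = (2*y*(1 + 3*y)/3 + S*y)*(-5 + S) = (S*y + 2*y*(1 + 3*y)/3)*(-5 + S) = (-5 + S)*(S*y + 2*y*(1 + 3*y)/3))
-20*f(3, 6)*(-10) = -20*6*(-10 - 30*6 - 13*3 + 3*3**2 + 6*3*6)/3*(-10) = -20*6*(-10 - 180 - 39 + 3*9 + 108)/3*(-10) = -20*6*(-10 - 180 - 39 + 27 + 108)/3*(-10) = -20*6*(-94)/3*(-10) = -20*(-188)*(-10) = 3760*(-10) = -37600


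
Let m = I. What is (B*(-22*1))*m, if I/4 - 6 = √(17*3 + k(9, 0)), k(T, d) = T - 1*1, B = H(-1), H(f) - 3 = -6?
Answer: 1584 + 264*√59 ≈ 3611.8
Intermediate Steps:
H(f) = -3 (H(f) = 3 - 6 = -3)
B = -3
k(T, d) = -1 + T (k(T, d) = T - 1 = -1 + T)
I = 24 + 4*√59 (I = 24 + 4*√(17*3 + (-1 + 9)) = 24 + 4*√(51 + 8) = 24 + 4*√59 ≈ 54.725)
m = 24 + 4*√59 ≈ 54.725
(B*(-22*1))*m = (-(-66))*(24 + 4*√59) = (-3*(-22))*(24 + 4*√59) = 66*(24 + 4*√59) = 1584 + 264*√59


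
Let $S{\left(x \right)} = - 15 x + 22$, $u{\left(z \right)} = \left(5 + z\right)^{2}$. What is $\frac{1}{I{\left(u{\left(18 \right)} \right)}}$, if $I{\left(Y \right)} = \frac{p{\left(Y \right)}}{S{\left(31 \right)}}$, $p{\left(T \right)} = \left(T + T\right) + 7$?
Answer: $- \frac{443}{1065} \approx -0.41596$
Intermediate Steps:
$p{\left(T \right)} = 7 + 2 T$ ($p{\left(T \right)} = 2 T + 7 = 7 + 2 T$)
$S{\left(x \right)} = 22 - 15 x$
$I{\left(Y \right)} = - \frac{7}{443} - \frac{2 Y}{443}$ ($I{\left(Y \right)} = \frac{7 + 2 Y}{22 - 465} = \frac{7 + 2 Y}{-443} = \left(7 + 2 Y\right) \left(- \frac{1}{443}\right) = - \frac{7}{443} - \frac{2 Y}{443}$)
$\frac{1}{I{\left(u{\left(18 \right)} \right)}} = \frac{1}{- \frac{7}{443} - \frac{2 \left(5 + 18\right)^{2}}{443}} = \frac{1}{- \frac{7}{443} - \frac{2 \cdot 23^{2}}{443}} = \frac{1}{- \frac{7}{443} - \frac{1058}{443}} = \frac{1}{- \frac{1065}{443}} = - \frac{443}{1065}$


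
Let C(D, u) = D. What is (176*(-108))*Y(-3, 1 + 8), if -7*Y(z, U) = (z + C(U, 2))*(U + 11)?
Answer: 2280960/7 ≈ 3.2585e+5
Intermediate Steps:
Y(z, U) = -(11 + U)*(U + z)/7 (Y(z, U) = -(z + U)*(U + 11)/7 = -(U + z)*(11 + U)/7 = -(11 + U)*(U + z)/7)
(176*(-108))*Y(-3, 1 + 8) = (176*(-108))*(-11*(1 + 8)/7 - 11/7*(-3) - (1 + 8)²/7 - ⅐*(1 + 8)*(-3)) = -19008*(-11/7*9 + 33/7 - ⅐*9² - ⅐*9*(-3)) = -19008*(-99/7 + 33/7 - ⅐*81 + 27/7) = -19008*(-99/7 + 33/7 - 81/7 + 27/7) = -19008*(-120/7) = 2280960/7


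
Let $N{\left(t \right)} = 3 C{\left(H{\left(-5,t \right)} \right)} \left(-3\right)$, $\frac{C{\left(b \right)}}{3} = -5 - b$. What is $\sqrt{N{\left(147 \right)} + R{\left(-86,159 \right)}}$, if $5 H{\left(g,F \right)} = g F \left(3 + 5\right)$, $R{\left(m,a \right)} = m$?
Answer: $7 i \sqrt{647} \approx 178.05 i$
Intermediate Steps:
$H{\left(g,F \right)} = \frac{8 F g}{5}$ ($H{\left(g,F \right)} = \frac{g F \left(3 + 5\right)}{5} = \frac{F g 8}{5} = \frac{8 F g}{5}$)
$C{\left(b \right)} = -15 - 3 b$ ($C{\left(b \right)} = 3 \left(-5 - b\right) = -15 - 3 b$)
$N{\left(t \right)} = 135 - 216 t$ ($N{\left(t \right)} = 3 \left(-15 - 3 \cdot \frac{8}{5} t \left(-5\right)\right) \left(-3\right) = 3 \left(-15 - 3 \left(- 8 t\right)\right) \left(-3\right) = 3 \left(-15 + 24 t\right) \left(-3\right) = \left(-45 + 72 t\right) \left(-3\right) = 135 - 216 t$)
$\sqrt{N{\left(147 \right)} + R{\left(-86,159 \right)}} = \sqrt{\left(135 - 31752\right) - 86} = \sqrt{-31617 - 86} = \sqrt{-31703} = 7 i \sqrt{647}$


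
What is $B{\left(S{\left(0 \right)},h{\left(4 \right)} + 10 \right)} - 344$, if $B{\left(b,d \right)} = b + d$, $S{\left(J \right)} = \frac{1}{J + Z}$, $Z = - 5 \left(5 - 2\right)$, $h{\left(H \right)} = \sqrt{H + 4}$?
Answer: $- \frac{5011}{15} + 2 \sqrt{2} \approx -331.24$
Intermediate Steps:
$h{\left(H \right)} = \sqrt{4 + H}$
$Z = -15$ ($Z = \left(-5\right) 3 = -15$)
$S{\left(J \right)} = \frac{1}{-15 + J}$ ($S{\left(J \right)} = \frac{1}{J - 15} = \frac{1}{-15 + J}$)
$B{\left(S{\left(0 \right)},h{\left(4 \right)} + 10 \right)} - 344 = \left(\frac{1}{-15 + 0} + \left(\sqrt{4 + 4} + 10\right)\right) - 344 = \left(\frac{1}{-15} + \left(\sqrt{8} + 10\right)\right) - 344 = \left(- \frac{1}{15} + \left(2 \sqrt{2} + 10\right)\right) - 344 = \left(- \frac{1}{15} + \left(10 + 2 \sqrt{2}\right)\right) - 344 = \left(\frac{149}{15} + 2 \sqrt{2}\right) - 344 = - \frac{5011}{15} + 2 \sqrt{2}$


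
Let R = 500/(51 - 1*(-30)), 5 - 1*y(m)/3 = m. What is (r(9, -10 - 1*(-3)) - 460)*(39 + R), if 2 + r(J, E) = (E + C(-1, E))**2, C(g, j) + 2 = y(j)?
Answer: 325651/27 ≈ 12061.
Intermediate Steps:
y(m) = 15 - 3*m
C(g, j) = 13 - 3*j (C(g, j) = -2 + (15 - 3*j) = 13 - 3*j)
r(J, E) = -2 + (13 - 2*E)**2 (r(J, E) = -2 + (E + (13 - 3*E))**2 = -2 + (13 - 2*E)**2)
R = 500/81 (R = 500/(51 + 30) = 500/81 ≈ 6.1728)
(r(9, -10 - 1*(-3)) - 460)*(39 + R) = ((-2 + (-13 + 2*(-10 - 1*(-3)))**2) - 460)*(39 + 500/81) = ((-2 + (-13 + 2*(-10 + 3))**2) - 460)*(3659/81) = ((-2 + (-13 + 2*(-7))**2) - 460)*(3659/81) = ((-2 + (-13 - 14)**2) - 460)*(3659/81) = ((-2 + (-27)**2) - 460)*(3659/81) = ((-2 + 729) - 460)*(3659/81) = (727 - 460)*(3659/81) = 267*(3659/81) = 325651/27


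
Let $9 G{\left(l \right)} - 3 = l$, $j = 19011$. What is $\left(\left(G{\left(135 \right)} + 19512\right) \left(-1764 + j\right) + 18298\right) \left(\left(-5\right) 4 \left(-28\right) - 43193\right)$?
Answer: $-14359059406728$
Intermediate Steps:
$G{\left(l \right)} = \frac{1}{3} + \frac{l}{9}$
$\left(\left(G{\left(135 \right)} + 19512\right) \left(-1764 + j\right) + 18298\right) \left(\left(-5\right) 4 \left(-28\right) - 43193\right) = \left(\left(\left(\frac{1}{3} + \frac{1}{9} \cdot 135\right) + 19512\right) \left(-1764 + 19011\right) + 18298\right) \left(\left(-5\right) 4 \left(-28\right) - 43193\right) = \left(\left(\left(\frac{1}{3} + 15\right) + 19512\right) 17247 + 18298\right) \left(\left(-20\right) \left(-28\right) - 43193\right) = \left(\left(\frac{46}{3} + 19512\right) 17247 + 18298\right) \left(560 - 43193\right) = \left(\frac{58582}{3} \cdot 17247 + 18298\right) \left(-42633\right) = \left(336787918 + 18298\right) \left(-42633\right) = 336806216 \left(-42633\right) = -14359059406728$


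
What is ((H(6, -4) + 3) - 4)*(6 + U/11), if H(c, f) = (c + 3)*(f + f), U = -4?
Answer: -4526/11 ≈ -411.45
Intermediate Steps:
H(c, f) = 2*f*(3 + c) (H(c, f) = (3 + c)*(2*f) = 2*f*(3 + c))
((H(6, -4) + 3) - 4)*(6 + U/11) = ((2*(-4)*(3 + 6) + 3) - 4)*(6 - 4/11) = ((2*(-4)*9 + 3) - 4)*(6 - 4*1/11) = ((-72 + 3) - 4)*(6 - 4/11) = (-69 - 4)*(62/11) = -73*62/11 = -4526/11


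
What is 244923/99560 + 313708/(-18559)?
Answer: -26687242523/1847734040 ≈ -14.443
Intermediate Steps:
244923/99560 + 313708/(-18559) = 244923*(1/99560) + 313708*(-1/18559) = 244923/99560 - 313708/18559 = -26687242523/1847734040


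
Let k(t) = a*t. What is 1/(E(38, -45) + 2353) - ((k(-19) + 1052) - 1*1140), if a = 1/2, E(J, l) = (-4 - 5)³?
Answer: 158341/1624 ≈ 97.501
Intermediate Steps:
E(J, l) = -729 (E(J, l) = (-9)³ = -729)
a = ½ ≈ 0.50000
k(t) = t/2
1/(E(38, -45) + 2353) - ((k(-19) + 1052) - 1*1140) = 1/(-729 + 2353) - (((½)*(-19) + 1052) - 1*1140) = 1/1624 - ((-19/2 + 1052) - 1140) = 1/1624 - (2085/2 - 1140) = 1/1624 - 1*(-195/2) = 1/1624 + 195/2 = 158341/1624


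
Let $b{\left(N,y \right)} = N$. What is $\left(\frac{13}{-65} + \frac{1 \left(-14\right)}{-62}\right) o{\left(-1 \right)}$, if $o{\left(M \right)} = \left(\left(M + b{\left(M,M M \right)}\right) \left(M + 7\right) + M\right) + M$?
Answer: $- \frac{56}{155} \approx -0.36129$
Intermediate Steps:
$o{\left(M \right)} = 2 M + 2 M \left(7 + M\right)$ ($o{\left(M \right)} = \left(\left(M + M\right) \left(M + 7\right) + M\right) + M = \left(2 M \left(7 + M\right) + M\right) + M = \left(M + 2 M \left(7 + M\right)\right) + M = 2 M + 2 M \left(7 + M\right)$)
$\left(\frac{13}{-65} + \frac{1 \left(-14\right)}{-62}\right) o{\left(-1 \right)} = \left(\frac{13}{-65} + \frac{1 \left(-14\right)}{-62}\right) 2 \left(-1\right) \left(8 - 1\right) = \left(13 \left(- \frac{1}{65}\right) - - \frac{7}{31}\right) 2 \left(-1\right) 7 = \left(- \frac{1}{5} + \frac{7}{31}\right) \left(-14\right) = \frac{4}{155} \left(-14\right) = - \frac{56}{155}$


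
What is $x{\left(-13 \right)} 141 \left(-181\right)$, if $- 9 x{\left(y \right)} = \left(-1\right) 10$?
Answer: $- \frac{85070}{3} \approx -28357.0$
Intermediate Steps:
$x{\left(y \right)} = \frac{10}{9}$ ($x{\left(y \right)} = - \frac{\left(-1\right) 10}{9} = \left(- \frac{1}{9}\right) \left(-10\right) = \frac{10}{9}$)
$x{\left(-13 \right)} 141 \left(-181\right) = \frac{10}{9} \cdot 141 \left(-181\right) = \frac{470}{3} \left(-181\right) = - \frac{85070}{3}$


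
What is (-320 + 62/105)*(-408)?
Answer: 4561168/35 ≈ 1.3032e+5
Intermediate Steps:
(-320 + 62/105)*(-408) = -33538/105*(-408) = 4561168/35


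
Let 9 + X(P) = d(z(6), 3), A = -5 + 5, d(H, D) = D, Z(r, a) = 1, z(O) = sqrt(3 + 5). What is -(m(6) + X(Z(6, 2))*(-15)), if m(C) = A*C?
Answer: -90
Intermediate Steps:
z(O) = 2*sqrt(2) (z(O) = sqrt(8) = 2*sqrt(2))
A = 0
X(P) = -6 (X(P) = -9 + 3 = -6)
m(C) = 0 (m(C) = 0*C = 0)
-(m(6) + X(Z(6, 2))*(-15)) = -(0 - 6*(-15)) = -(0 + 90) = -1*90 = -90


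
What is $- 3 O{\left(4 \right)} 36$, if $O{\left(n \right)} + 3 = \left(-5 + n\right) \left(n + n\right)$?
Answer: $1188$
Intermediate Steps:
$O{\left(n \right)} = -3 + 2 n \left(-5 + n\right)$ ($O{\left(n \right)} = -3 + \left(-5 + n\right) \left(n + n\right) = -3 + \left(-5 + n\right) 2 n = -3 + 2 n \left(-5 + n\right)$)
$- 3 O{\left(4 \right)} 36 = - 3 \left(-3 - 40 + 2 \cdot 4^{2}\right) 36 = - 3 \left(-3 - 40 + 2 \cdot 16\right) 36 = - 3 \left(-3 - 40 + 32\right) 36 = \left(-3\right) \left(-11\right) 36 = 33 \cdot 36 = 1188$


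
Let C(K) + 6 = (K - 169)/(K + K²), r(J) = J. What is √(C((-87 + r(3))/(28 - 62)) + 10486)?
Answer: √64233013614/2478 ≈ 102.28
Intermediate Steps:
C(K) = -6 + (-169 + K)/(K + K²) (C(K) = -6 + (K - 169)/(K + K²) = -6 + (-169 + K)/(K + K²))
√(C((-87 + r(3))/(28 - 62)) + 10486) = √((-169 - 6*(-87 + 3)²/(28 - 62)² - 5*(-87 + 3)/(28 - 62))/((((-87 + 3)/(28 - 62)))*(1 + (-87 + 3)/(28 - 62))) + 10486) = √((-169 - 6*(-84/(-34))² - (-420)/(-34))/(((-84/(-34)))*(1 - 84/(-34))) + 10486) = √((-169 - 6*(-84*(-1/34))² - (-420)*(-1)/34)/(((-84*(-1/34)))*(1 - 84*(-1/34))) + 10486) = √((-169 - 6*(42/17)² - 5*42/17)/((42/17)*(1 + 42/17)) + 10486) = √(17*(-169 - 6*1764/289 - 210/17)/(42*(59/17)) + 10486) = √((17/42)*(17/59)*(-169 - 10584/289 - 210/17) + 10486) = √((17/42)*(17/59)*(-62995/289) + 10486) = √(-62995/2478 + 10486) = √(25921313/2478) = √64233013614/2478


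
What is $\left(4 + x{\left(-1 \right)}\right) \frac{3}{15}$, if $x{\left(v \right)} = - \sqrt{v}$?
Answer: $\frac{4}{5} - \frac{i}{5} \approx 0.8 - 0.2 i$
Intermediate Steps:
$\left(4 + x{\left(-1 \right)}\right) \frac{3}{15} = \left(4 - \sqrt{-1}\right) \frac{3}{15} = \left(4 - i\right) 3 \cdot \frac{1}{15} = \left(4 - i\right) \frac{1}{5} = \frac{4}{5} - \frac{i}{5}$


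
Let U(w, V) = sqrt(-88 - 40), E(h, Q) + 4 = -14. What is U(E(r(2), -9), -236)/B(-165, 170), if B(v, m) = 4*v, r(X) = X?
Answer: -2*I*sqrt(2)/165 ≈ -0.017142*I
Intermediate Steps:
E(h, Q) = -18 (E(h, Q) = -4 - 14 = -18)
U(w, V) = 8*I*sqrt(2) (U(w, V) = sqrt(-128) = 8*I*sqrt(2))
U(E(r(2), -9), -236)/B(-165, 170) = (8*I*sqrt(2))/((4*(-165))) = (8*I*sqrt(2))/(-660) = (8*I*sqrt(2))*(-1/660) = -2*I*sqrt(2)/165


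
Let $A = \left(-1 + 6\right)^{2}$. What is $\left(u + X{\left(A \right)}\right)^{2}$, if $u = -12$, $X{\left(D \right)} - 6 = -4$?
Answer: $100$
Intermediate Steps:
$A = 25$ ($A = 5^{2} = 25$)
$X{\left(D \right)} = 2$ ($X{\left(D \right)} = 6 - 4 = 2$)
$\left(u + X{\left(A \right)}\right)^{2} = \left(-12 + 2\right)^{2} = \left(-10\right)^{2} = 100$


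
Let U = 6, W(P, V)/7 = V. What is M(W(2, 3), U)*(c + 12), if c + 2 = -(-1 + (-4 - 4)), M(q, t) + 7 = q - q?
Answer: -133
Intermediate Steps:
W(P, V) = 7*V
M(q, t) = -7 (M(q, t) = -7 + (q - q) = -7 + 0 = -7)
c = 7 (c = -2 - (-1 + (-4 - 4)) = -2 - (-1 - 8) = -2 - 1*(-9) = -2 + 9 = 7)
M(W(2, 3), U)*(c + 12) = -7*(7 + 12) = -7*19 = -133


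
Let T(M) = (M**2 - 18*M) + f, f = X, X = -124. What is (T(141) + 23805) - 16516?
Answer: 24508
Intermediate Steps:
f = -124
T(M) = -124 + M**2 - 18*M (T(M) = (M**2 - 18*M) - 124 = -124 + M**2 - 18*M)
(T(141) + 23805) - 16516 = ((-124 + 141**2 - 18*141) + 23805) - 16516 = ((-124 + 19881 - 2538) + 23805) - 16516 = (17219 + 23805) - 16516 = 41024 - 16516 = 24508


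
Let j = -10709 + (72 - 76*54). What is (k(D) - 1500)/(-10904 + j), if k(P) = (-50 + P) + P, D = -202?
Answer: 1954/25645 ≈ 0.076194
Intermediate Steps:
j = -14741 (j = -10709 + (72 - 4104) = -10709 - 4032 = -14741)
k(P) = -50 + 2*P
(k(D) - 1500)/(-10904 + j) = ((-50 + 2*(-202)) - 1500)/(-10904 - 14741) = ((-50 - 404) - 1500)/(-25645) = (-454 - 1500)*(-1/25645) = -1954*(-1/25645) = 1954/25645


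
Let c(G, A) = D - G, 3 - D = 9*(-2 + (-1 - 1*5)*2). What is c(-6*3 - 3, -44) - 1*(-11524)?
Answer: 11674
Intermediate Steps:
D = 129 (D = 3 - 9*(-2 + (-1 - 1*5)*2) = 3 - 9*(-2 + (-1 - 5)*2) = 3 - 9*(-2 - 6*2) = 3 - 9*(-2 - 12) = 3 - 9*(-14) = 3 - 1*(-126) = 3 + 126 = 129)
c(G, A) = 129 - G
c(-6*3 - 3, -44) - 1*(-11524) = (129 - (-6*3 - 3)) - 1*(-11524) = (129 - (-18 - 3)) + 11524 = (129 - 1*(-21)) + 11524 = (129 + 21) + 11524 = 150 + 11524 = 11674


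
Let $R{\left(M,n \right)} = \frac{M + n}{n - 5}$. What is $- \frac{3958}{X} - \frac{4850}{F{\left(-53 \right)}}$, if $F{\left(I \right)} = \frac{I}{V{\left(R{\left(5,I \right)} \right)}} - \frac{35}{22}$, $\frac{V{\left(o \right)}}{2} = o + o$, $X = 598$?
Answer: $\frac{1494574727}{5557513} \approx 268.93$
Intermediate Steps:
$R{\left(M,n \right)} = \frac{M + n}{-5 + n}$
$V{\left(o \right)} = 4 o$ ($V{\left(o \right)} = 2 \left(o + o\right) = 2 \cdot 2 o = 4 o$)
$F{\left(I \right)} = - \frac{35}{22} + \frac{I \left(-5 + I\right)}{4 \left(5 + I\right)}$ ($F{\left(I \right)} = \frac{I}{4 \frac{5 + I}{-5 + I}} - \frac{35}{22} = \frac{I}{4 \frac{1}{-5 + I} \left(5 + I\right)} - \frac{35}{22} = I \frac{-5 + I}{4 \left(5 + I\right)} - \frac{35}{22} = \frac{I \left(-5 + I\right)}{4 \left(5 + I\right)} - \frac{35}{22} = - \frac{35}{22} + \frac{I \left(-5 + I\right)}{4 \left(5 + I\right)}$)
$- \frac{3958}{X} - \frac{4850}{F{\left(-53 \right)}} = - \frac{3958}{598} - \frac{4850}{\frac{1}{44} \frac{1}{5 - 53} \left(-350 - -6625 + 11 \left(-53\right)^{2}\right)} = \left(-3958\right) \frac{1}{598} - \frac{4850}{\frac{1}{44} \frac{1}{-48} \left(-350 + 6625 + 11 \cdot 2809\right)} = - \frac{1979}{299} - \frac{4850}{\frac{1}{44} \left(- \frac{1}{48}\right) \left(-350 + 6625 + 30899\right)} = - \frac{1979}{299} - \frac{4850}{\frac{1}{44} \left(- \frac{1}{48}\right) 37174} = - \frac{1979}{299} - \frac{4850}{- \frac{18587}{1056}} = - \frac{1979}{299} - - \frac{5121600}{18587} = - \frac{1979}{299} + \frac{5121600}{18587} = \frac{1494574727}{5557513}$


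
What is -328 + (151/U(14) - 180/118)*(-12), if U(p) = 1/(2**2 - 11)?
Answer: 730084/59 ≈ 12374.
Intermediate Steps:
U(p) = -1/7 (U(p) = 1/(4 - 11) = 1/(-7) = -1/7)
-328 + (151/U(14) - 180/118)*(-12) = -328 + (151/(-1/7) - 180/118)*(-12) = -328 + (151*(-7) - 180*1/118)*(-12) = -328 + (-1057 - 90/59)*(-12) = -328 - 62453/59*(-12) = -328 + 749436/59 = 730084/59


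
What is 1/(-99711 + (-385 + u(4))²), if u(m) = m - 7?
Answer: 1/50833 ≈ 1.9672e-5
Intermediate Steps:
u(m) = -7 + m
1/(-99711 + (-385 + u(4))²) = 1/(-99711 + (-385 + (-7 + 4))²) = 1/(-99711 + (-385 - 3)²) = 1/(-99711 + (-388)²) = 1/(-99711 + 150544) = 1/50833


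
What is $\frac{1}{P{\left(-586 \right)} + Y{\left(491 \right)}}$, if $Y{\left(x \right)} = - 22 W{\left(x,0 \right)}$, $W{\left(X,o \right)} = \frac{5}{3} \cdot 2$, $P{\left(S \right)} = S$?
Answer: $- \frac{3}{1978} \approx -0.0015167$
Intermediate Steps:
$W{\left(X,o \right)} = \frac{10}{3}$ ($W{\left(X,o \right)} = 5 \cdot \frac{1}{3} \cdot 2 = \frac{5}{3} \cdot 2 = \frac{10}{3}$)
$Y{\left(x \right)} = - \frac{220}{3}$ ($Y{\left(x \right)} = \left(-22\right) \frac{10}{3} = - \frac{220}{3}$)
$\frac{1}{P{\left(-586 \right)} + Y{\left(491 \right)}} = \frac{1}{-586 - \frac{220}{3}} = \frac{1}{- \frac{1978}{3}} = - \frac{3}{1978}$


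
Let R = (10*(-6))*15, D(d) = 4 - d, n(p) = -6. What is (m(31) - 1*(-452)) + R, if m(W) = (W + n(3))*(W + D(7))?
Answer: 252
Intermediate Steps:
m(W) = (-6 + W)*(-3 + W) (m(W) = (W - 6)*(W + (4 - 1*7)) = (-6 + W)*(W + (4 - 7)) = (-6 + W)*(W - 3) = (-6 + W)*(-3 + W))
R = -900 (R = -60*15 = -900)
(m(31) - 1*(-452)) + R = ((18 + 31² - 9*31) - 1*(-452)) - 900 = ((18 + 961 - 279) + 452) - 900 = (700 + 452) - 900 = 1152 - 900 = 252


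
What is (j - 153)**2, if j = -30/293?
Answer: 2012329881/85849 ≈ 23440.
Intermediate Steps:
j = -30/293 (j = -30*1/293 = -30/293 ≈ -0.10239)
(j - 153)**2 = (-30/293 - 153)**2 = (-44859/293)**2 = 2012329881/85849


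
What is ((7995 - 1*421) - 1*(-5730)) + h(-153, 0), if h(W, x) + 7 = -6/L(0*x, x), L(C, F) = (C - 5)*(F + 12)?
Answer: 132971/10 ≈ 13297.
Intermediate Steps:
L(C, F) = (-5 + C)*(12 + F)
h(W, x) = -7 - 6/(-60 - 5*x) (h(W, x) = -7 - 6/(-60 - 5*x + 12*(0*x) + (0*x)*x) = -7 - 6/(-60 - 5*x + 12*0 + 0*x) = -7 - 6/(-60 - 5*x + 0 + 0) = -7 - 6/(-60 - 5*x))
((7995 - 1*421) - 1*(-5730)) + h(-153, 0) = ((7995 - 1*421) - 1*(-5730)) + (-414 - 35*0)/(5*(12 + 0)) = ((7995 - 421) + 5730) + (1/5)*(-414 + 0)/12 = (7574 + 5730) + (1/5)*(1/12)*(-414) = 13304 - 69/10 = 132971/10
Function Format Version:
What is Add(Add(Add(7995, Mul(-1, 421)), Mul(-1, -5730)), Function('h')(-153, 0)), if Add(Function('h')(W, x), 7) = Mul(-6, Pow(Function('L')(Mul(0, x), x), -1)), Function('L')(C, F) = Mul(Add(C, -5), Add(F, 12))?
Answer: Rational(132971, 10) ≈ 13297.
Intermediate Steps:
Function('L')(C, F) = Mul(Add(-5, C), Add(12, F))
Function('h')(W, x) = Add(-7, Mul(-6, Pow(Add(-60, Mul(-5, x)), -1))) (Function('h')(W, x) = Add(-7, Mul(-6, Pow(Add(-60, Mul(-5, x), Mul(12, Mul(0, x)), Mul(Mul(0, x), x)), -1))) = Add(-7, Mul(-6, Pow(Add(-60, Mul(-5, x), Mul(12, 0), Mul(0, x)), -1))) = Add(-7, Mul(-6, Pow(Add(-60, Mul(-5, x), 0, 0), -1))) = Add(-7, Mul(-6, Pow(Add(-60, Mul(-5, x)), -1))))
Add(Add(Add(7995, Mul(-1, 421)), Mul(-1, -5730)), Function('h')(-153, 0)) = Add(Add(Add(7995, Mul(-1, 421)), Mul(-1, -5730)), Mul(Rational(1, 5), Pow(Add(12, 0), -1), Add(-414, Mul(-35, 0)))) = Add(Add(Add(7995, -421), 5730), Mul(Rational(1, 5), Pow(12, -1), Add(-414, 0))) = Add(Add(7574, 5730), Mul(Rational(1, 5), Rational(1, 12), -414)) = Add(13304, Rational(-69, 10)) = Rational(132971, 10)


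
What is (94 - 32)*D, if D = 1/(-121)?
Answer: -62/121 ≈ -0.51240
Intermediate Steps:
D = -1/121 ≈ -0.0082645
(94 - 32)*D = (94 - 32)*(-1/121) = 62*(-1/121) = -62/121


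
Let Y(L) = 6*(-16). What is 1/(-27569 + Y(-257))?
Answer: -1/27665 ≈ -3.6147e-5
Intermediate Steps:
Y(L) = -96
1/(-27569 + Y(-257)) = 1/(-27569 - 96) = 1/(-27665) = -1/27665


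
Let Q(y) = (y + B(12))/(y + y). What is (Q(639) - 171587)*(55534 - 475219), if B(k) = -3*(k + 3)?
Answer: 5112872947140/71 ≈ 7.2012e+10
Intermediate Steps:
B(k) = -9 - 3*k (B(k) = -3*(3 + k) = -9 - 3*k)
Q(y) = (-45 + y)/(2*y) (Q(y) = (y + (-9 - 3*12))/(y + y) = (y + (-9 - 36))/((2*y)) = (y - 45)*(1/(2*y)) = (-45 + y)*(1/(2*y)) = (-45 + y)/(2*y))
(Q(639) - 171587)*(55534 - 475219) = ((½)*(-45 + 639)/639 - 171587)*(55534 - 475219) = ((½)*(1/639)*594 - 171587)*(-419685) = (33/71 - 171587)*(-419685) = -12182644/71*(-419685) = 5112872947140/71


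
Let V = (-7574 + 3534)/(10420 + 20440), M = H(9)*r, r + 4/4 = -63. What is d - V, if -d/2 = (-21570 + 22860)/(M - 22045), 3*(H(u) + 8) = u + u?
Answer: 8408174/33817931 ≈ 0.24863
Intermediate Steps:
H(u) = -8 + 2*u/3 (H(u) = -8 + (u + u)/3 = -8 + (2*u)/3 = -8 + 2*u/3)
r = -64 (r = -1 - 63 = -64)
M = 128 (M = (-8 + (⅔)*9)*(-64) = (-8 + 6)*(-64) = -2*(-64) = 128)
V = -202/1543 (V = -4040/30860 = -4040*1/30860 = -202/1543 ≈ -0.13091)
d = 2580/21917 (d = -2*(-21570 + 22860)/(128 - 22045) = -2580/(-21917) = -2580*(-1)/21917 = -2*(-1290/21917) = 2580/21917 ≈ 0.11772)
d - V = 2580/21917 - 1*(-202/1543) = 2580/21917 + 202/1543 = 8408174/33817931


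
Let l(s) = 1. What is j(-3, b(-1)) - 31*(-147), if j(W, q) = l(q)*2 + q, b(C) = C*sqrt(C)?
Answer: 4559 - I ≈ 4559.0 - 1.0*I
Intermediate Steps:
b(C) = C**(3/2)
j(W, q) = 2 + q (j(W, q) = 1*2 + q = 2 + q)
j(-3, b(-1)) - 31*(-147) = (2 + (-1)**(3/2)) - 31*(-147) = (2 - I) + 4557 = 4559 - I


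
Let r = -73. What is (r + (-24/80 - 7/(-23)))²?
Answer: 281870521/52900 ≈ 5328.4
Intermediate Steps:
(r + (-24/80 - 7/(-23)))² = (-73 + (-24/80 - 7/(-23)))² = (-73 + (-24*1/80 - 7*(-1/23)))² = (-73 + (-3/10 + 7/23))² = (-73 + 1/230)² = (-16789/230)² = 281870521/52900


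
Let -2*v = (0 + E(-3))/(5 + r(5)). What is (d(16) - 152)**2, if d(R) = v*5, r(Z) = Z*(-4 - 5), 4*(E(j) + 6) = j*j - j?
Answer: 5929225/256 ≈ 23161.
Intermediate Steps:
E(j) = -6 - j/4 + j**2/4 (E(j) = -6 + (j*j - j)/4 = -6 + (j**2 - j)/4 = -6 + (-j/4 + j**2/4) = -6 - j/4 + j**2/4)
r(Z) = -9*Z (r(Z) = Z*(-9) = -9*Z)
v = -3/80 (v = -(0 + (-6 - 1/4*(-3) + (1/4)*(-3)**2))/(2*(5 - 9*5)) = -(0 + (-6 + 3/4 + (1/4)*9))/(2*(5 - 45)) = -(0 + (-6 + 3/4 + 9/4))/(2*(-40)) = -(0 - 3)*(-1)/(2*40) = -(-3)*(-1)/(2*40) = -1/2*3/40 = -3/80 ≈ -0.037500)
d(R) = -3/16 (d(R) = -3/80*5 = -3/16)
(d(16) - 152)**2 = (-3/16 - 152)**2 = (-2435/16)**2 = 5929225/256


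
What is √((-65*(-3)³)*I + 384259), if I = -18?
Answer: √352669 ≈ 593.86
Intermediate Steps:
√((-65*(-3)³)*I + 384259) = √(-65*(-3)³*(-18) + 384259) = √(-65*(-27)*(-18) + 384259) = √(1755*(-18) + 384259) = √(-31590 + 384259) = √352669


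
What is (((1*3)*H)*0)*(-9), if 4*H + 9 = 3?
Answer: 0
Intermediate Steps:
H = -3/2 (H = -9/4 + (¼)*3 = -9/4 + ¾ = -3/2 ≈ -1.5000)
(((1*3)*H)*0)*(-9) = (((1*3)*(-3/2))*0)*(-9) = ((3*(-3/2))*0)*(-9) = -9/2*0*(-9) = 0*(-9) = 0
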